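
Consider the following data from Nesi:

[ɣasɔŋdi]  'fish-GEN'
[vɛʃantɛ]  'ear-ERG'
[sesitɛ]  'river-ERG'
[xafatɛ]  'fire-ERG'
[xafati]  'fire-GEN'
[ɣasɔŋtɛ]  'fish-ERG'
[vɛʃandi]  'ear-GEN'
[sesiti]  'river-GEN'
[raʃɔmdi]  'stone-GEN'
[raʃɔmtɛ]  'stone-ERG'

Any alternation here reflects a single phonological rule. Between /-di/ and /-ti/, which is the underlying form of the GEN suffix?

/-di/

The GEN suffix surfaces as [-di] and [-ti], depending on the final segment of the stem.
By contrast the ERG suffix keeps its initial [t] throughout — that segment must be underlying.
The GEN suffix is therefore /-di/ underlyingly, with post-vocalic devoicing: voiced stops become voiceless after a vowel.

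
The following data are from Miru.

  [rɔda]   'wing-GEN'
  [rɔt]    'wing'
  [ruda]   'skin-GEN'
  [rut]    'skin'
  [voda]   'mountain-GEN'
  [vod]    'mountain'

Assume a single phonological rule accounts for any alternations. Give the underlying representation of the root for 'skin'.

The stem for 'skin' ends in [d] in [ruda] but [t] in [rut].
If /d/ were underlying and a rule turned it into [t] in isolation, 'mountain' would also alternate; but it has [d] in both [voda] and [vod].
The alternation reflects intervocalic voicing: voiceless stops become voiced between vowels. /t/ is underlying.

/rut/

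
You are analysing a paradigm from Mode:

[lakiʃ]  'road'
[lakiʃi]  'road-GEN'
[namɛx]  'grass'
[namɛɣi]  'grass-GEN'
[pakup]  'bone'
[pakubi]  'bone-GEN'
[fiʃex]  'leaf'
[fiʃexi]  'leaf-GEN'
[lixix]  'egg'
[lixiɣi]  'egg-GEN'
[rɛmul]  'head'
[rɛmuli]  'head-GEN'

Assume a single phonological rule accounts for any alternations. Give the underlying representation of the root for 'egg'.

/lixiɣ/

The stem for 'egg' ends in [x] in [lixix] but [ɣ] in [lixiɣi].
If /x/ were underlying and a rule turned it into [ɣ] before the GEN suffix, 'leaf' would also alternate; but it has [x] in both [fiʃex] and [fiʃexi].
The underlying segment must be /ɣ/; voiced obstruents become voiceless word-finally, yielding [x] there.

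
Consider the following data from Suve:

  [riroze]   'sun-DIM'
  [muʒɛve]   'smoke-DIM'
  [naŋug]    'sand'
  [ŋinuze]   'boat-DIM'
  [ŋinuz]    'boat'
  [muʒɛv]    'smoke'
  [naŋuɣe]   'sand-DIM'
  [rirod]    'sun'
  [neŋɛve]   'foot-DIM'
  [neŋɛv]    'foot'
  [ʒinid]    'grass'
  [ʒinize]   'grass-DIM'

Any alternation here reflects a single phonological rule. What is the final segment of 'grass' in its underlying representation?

The root 'grass' surfaces as [ʒinize] and [ʒinid], with a stem-final [z] ~ [d] alternation.
But 'boat' keeps [z] in both environments ([ŋinuze], [ŋinuz]), so there is no rule changing /z/ to [d] in isolation.
So /d/ is underlying, and a rule of intervocalic spirantization — voiced stops become fricatives between vowels — gives [z].

/d/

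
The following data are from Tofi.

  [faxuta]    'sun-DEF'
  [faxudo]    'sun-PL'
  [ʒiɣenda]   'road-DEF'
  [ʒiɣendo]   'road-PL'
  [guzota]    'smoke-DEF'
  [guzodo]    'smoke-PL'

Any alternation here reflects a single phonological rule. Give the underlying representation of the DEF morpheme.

/-ta/

The DEF morpheme has two allomorphs, [-da] and [-ta].
The PL suffix, which begins with [d], is invariant after every stem; so [d] is not altered by any rule here.
The DEF suffix is therefore /-ta/ underlyingly, with post-nasal voicing: voiceless stops become voiced after a nasal.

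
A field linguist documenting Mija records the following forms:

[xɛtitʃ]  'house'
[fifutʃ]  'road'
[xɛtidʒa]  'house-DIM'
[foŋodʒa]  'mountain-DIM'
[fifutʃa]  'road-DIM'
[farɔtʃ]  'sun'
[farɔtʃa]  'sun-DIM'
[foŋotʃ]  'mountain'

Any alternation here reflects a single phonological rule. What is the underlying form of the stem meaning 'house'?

/xɛtidʒ/

The stem for 'house' ends in [dʒ] in [xɛtidʒa] but [tʃ] in [xɛtitʃ].
If /tʃ/ were underlying and a rule turned it into [dʒ] before the DIM suffix, 'road' would also alternate; but it has [tʃ] in both [fifutʃa] and [fifutʃ].
The alternation reflects word-final obstruent devoicing: voiced obstruents become voiceless word-finally. /dʒ/ is underlying.
Hence 'house' is /xɛtidʒ/ underlyingly.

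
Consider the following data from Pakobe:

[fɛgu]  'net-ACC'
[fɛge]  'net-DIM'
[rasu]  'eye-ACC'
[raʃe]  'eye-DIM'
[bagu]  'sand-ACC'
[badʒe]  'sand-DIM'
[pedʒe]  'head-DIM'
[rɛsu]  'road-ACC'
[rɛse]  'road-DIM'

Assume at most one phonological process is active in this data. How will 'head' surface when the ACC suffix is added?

The root 'sand' surfaces as [bagu] and [badʒe], with a stem-final [g] ~ [dʒ] alternation.
The stem 'net' ([fɛgu], [fɛge]) shows [g] unchanged in both environments, so [g] cannot be basic with [dʒ] derived before the DIM suffix.
Therefore /dʒ/ is basic and [g] is derived by depalatalization (palato-alveolar /dʒ/ and /ʃ/ become [g] and [s] when no front vowel follows).
From [pedʒe] the stem 'head' is /pedʒ/; when no front vowel follows this yields [pegu].

[pegu]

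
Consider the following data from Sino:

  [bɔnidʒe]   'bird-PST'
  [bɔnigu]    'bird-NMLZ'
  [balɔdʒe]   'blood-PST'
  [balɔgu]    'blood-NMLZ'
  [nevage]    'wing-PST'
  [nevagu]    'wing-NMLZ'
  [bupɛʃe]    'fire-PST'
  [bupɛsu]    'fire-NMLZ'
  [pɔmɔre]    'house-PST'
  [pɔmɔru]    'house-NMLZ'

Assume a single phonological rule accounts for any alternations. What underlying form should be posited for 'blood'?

/balɔdʒ/

The stem for 'blood' ends in [dʒ] in [balɔdʒe] but [g] in [balɔgu].
Compare 'wing', with invariant [g] in [nevage] and [nevagu]: an analysis with underlying /g/ and a rule producing [dʒ] before the PST suffix would wrongly predict alternation here too.
The underlying segment must be /dʒ/; palato-alveolar /dʒ/ and /ʃ/ become [g] and [s] when no front vowel follows, yielding [g] there.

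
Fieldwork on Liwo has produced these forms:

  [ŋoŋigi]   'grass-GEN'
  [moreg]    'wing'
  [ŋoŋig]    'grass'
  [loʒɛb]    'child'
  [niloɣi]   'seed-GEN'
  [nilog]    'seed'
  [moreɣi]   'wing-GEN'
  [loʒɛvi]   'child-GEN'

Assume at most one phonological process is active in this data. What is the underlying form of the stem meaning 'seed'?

The stem for 'seed' ends in [g] in [nilog] but [ɣ] in [niloɣi].
But 'grass' keeps [g] in both environments ([ŋoŋig], [ŋoŋigi]), so there is no rule changing /g/ to [ɣ] before the GEN suffix.
The alternation reflects word-final hardening: voiced fricatives become stops word-finally. /ɣ/ is underlying.
Hence 'seed' is /niloɣ/ underlyingly.

/niloɣ/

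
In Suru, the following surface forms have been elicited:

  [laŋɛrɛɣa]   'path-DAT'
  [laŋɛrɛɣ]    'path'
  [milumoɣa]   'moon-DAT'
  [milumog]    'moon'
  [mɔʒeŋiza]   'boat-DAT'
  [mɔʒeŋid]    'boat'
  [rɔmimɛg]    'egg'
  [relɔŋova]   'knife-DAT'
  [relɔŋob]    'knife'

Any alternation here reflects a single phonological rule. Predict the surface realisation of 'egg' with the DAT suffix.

[rɔmimɛɣa]

In [milumoɣa] and [milumog] the final segment of 'moon' alternates: [ɣ] ~ [g].
If /ɣ/ were underlying and a rule turned it into [g] in isolation, 'path' would also alternate; but it has [ɣ] in both [laŋɛrɛɣa] and [laŋɛrɛɣ].
Therefore /g/ is basic and [ɣ] is derived by intervocalic spirantization (voiced stops become fricatives between vowels).
The one attested form of 'egg', [rɔmimɛg], shows underlying /rɔmimɛg/. Applying the same rule between vowels gives [rɔmimɛɣa].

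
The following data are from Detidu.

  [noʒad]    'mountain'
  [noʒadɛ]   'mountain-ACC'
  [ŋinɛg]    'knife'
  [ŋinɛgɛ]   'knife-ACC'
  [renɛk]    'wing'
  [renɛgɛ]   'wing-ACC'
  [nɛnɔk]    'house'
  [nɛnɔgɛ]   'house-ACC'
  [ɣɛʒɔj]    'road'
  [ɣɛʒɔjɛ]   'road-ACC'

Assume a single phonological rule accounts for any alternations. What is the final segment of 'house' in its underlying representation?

/k/

The root 'house' surfaces as [nɛnɔk] and [nɛnɔgɛ], with a stem-final [k] ~ [g] alternation.
Compare 'knife', with invariant [g] in [ŋinɛg] and [ŋinɛgɛ]: an analysis with underlying /g/ and a rule producing [k] in isolation would wrongly predict alternation here too.
The underlying segment must be /k/; voiceless stops become voiced between vowels, yielding [g] there.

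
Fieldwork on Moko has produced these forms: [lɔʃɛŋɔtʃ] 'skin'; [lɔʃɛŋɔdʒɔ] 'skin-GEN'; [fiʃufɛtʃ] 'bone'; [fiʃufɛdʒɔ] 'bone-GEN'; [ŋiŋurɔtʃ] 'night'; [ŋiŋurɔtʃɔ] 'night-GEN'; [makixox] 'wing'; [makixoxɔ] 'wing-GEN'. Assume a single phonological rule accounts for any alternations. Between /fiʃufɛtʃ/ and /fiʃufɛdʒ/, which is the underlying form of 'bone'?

/fiʃufɛdʒ/

The stem for 'bone' ends in [tʃ] in [fiʃufɛtʃ] but [dʒ] in [fiʃufɛdʒɔ].
If /tʃ/ were underlying and a rule turned it into [dʒ] before the GEN suffix, 'night' would also alternate; but it has [tʃ] in both [ŋiŋurɔtʃ] and [ŋiŋurɔtʃɔ].
Therefore /dʒ/ is basic and [tʃ] is derived by word-final obstruent devoicing (voiced obstruents become voiceless word-finally).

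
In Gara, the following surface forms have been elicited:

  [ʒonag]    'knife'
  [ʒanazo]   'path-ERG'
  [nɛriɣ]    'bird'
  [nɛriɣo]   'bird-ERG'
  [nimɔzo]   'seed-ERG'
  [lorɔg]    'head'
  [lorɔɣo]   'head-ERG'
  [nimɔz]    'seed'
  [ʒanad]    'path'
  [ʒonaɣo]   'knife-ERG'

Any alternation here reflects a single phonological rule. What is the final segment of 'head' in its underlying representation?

The stem for 'head' ends in [ɣ] in [lorɔɣo] but [g] in [lorɔg].
The stem 'bird' ([nɛriɣo], [nɛriɣ]) shows [ɣ] unchanged in both environments, so [ɣ] cannot be basic with [g] derived in isolation.
The underlying segment must be /g/; voiced stops become fricatives between vowels, yielding [ɣ] there.

/g/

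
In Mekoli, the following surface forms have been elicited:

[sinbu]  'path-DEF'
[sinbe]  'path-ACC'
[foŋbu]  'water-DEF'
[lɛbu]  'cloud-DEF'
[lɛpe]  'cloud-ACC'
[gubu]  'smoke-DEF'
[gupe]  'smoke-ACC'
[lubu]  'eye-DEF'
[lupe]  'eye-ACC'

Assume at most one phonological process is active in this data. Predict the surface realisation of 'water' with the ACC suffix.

[foŋbe]

The ACC suffix surfaces as [-be] and [-pe], depending on the final segment of the stem.
By contrast the DEF suffix keeps its initial [b] throughout — that segment must be underlying.
The ACC suffix is therefore /-pe/ underlyingly, with post-nasal voicing: voiceless stops become voiced after a nasal.
After 'water', which ends in a nasal, the suffix surfaces as [-be], giving [foŋbe].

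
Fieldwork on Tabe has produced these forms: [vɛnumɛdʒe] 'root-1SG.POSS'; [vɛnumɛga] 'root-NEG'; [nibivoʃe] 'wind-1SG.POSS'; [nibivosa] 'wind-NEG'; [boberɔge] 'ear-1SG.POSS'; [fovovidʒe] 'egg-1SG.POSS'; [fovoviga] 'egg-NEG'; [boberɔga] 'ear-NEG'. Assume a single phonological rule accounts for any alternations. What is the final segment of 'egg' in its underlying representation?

/dʒ/

'egg' shows [dʒ] ~ [g] at the end of the stem ([fovovidʒe] vs [fovoviga]).
The stem 'ear' ([boberɔge], [boberɔga]) shows [g] unchanged in both environments, so [g] cannot be basic with [dʒ] derived before the 1SG.POSS suffix.
The underlying segment must be /dʒ/; palato-alveolar /dʒ/ and /ʃ/ become [g] and [s] when no front vowel follows, yielding [g] there.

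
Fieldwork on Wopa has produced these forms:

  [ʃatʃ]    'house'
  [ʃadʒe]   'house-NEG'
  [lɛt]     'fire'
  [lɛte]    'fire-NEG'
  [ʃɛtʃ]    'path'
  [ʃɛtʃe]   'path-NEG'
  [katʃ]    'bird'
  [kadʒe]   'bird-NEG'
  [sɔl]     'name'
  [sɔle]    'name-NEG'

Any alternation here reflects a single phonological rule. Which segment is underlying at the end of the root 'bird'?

The root 'bird' surfaces as [katʃ] and [kadʒe], with a stem-final [tʃ] ~ [dʒ] alternation.
But 'path' keeps [tʃ] in both environments ([ʃɛtʃ], [ʃɛtʃe]), so there is no rule changing /tʃ/ to [dʒ] before the NEG suffix.
So /dʒ/ is underlying, and a rule of word-final obstruent devoicing — voiced obstruents become voiceless word-finally — gives [tʃ].

/dʒ/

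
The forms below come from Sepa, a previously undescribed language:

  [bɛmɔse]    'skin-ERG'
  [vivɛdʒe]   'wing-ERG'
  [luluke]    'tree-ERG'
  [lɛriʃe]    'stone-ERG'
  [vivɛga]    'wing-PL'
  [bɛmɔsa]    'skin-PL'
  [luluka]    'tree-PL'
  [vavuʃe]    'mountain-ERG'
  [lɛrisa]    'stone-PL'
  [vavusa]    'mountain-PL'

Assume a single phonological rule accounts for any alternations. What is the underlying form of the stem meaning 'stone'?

/lɛriʃ/

In [lɛrisa] and [lɛriʃe] the final segment of 'stone' alternates: [s] ~ [ʃ].
The stem 'skin' ([bɛmɔsa], [bɛmɔse]) shows [s] unchanged in both environments, so [s] cannot be basic with [ʃ] derived before the ERG suffix.
The alternation reflects depalatalization: palato-alveolar /dʒ/ and /ʃ/ become [g] and [s] when no front vowel follows. /ʃ/ is underlying.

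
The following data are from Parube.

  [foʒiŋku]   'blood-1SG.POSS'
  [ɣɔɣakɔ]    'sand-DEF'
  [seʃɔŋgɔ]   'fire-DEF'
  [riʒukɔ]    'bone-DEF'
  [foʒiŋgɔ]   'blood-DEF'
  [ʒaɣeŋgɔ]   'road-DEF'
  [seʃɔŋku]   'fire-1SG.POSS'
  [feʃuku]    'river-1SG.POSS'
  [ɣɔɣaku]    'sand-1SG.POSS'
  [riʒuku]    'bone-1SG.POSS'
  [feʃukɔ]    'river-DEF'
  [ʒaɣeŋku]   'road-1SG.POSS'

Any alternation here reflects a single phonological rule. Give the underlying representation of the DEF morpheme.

The DEF suffix surfaces as [-gɔ] and [-kɔ], depending on the final segment of the stem.
The 1SG.POSS suffix, which begins with [k], is invariant after every stem; so [k] is not altered by any rule here.
The DEF suffix is therefore /-gɔ/ underlyingly, with post-vocalic devoicing: voiced stops become voiceless after a vowel.

/-gɔ/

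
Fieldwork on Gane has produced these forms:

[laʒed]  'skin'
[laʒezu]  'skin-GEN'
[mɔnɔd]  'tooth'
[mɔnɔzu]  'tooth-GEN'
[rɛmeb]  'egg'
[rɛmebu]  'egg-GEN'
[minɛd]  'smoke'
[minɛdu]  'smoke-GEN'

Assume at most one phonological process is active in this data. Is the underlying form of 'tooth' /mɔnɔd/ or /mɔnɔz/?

/mɔnɔz/

The root 'tooth' surfaces as [mɔnɔd] and [mɔnɔzu], with a stem-final [d] ~ [z] alternation.
Compare 'smoke', with invariant [d] in [minɛd] and [minɛdu]: an analysis with underlying /d/ and a rule producing [z] before the GEN suffix would wrongly predict alternation here too.
So /z/ is underlying, and a rule of word-final hardening — voiced fricatives become stops word-finally — gives [d].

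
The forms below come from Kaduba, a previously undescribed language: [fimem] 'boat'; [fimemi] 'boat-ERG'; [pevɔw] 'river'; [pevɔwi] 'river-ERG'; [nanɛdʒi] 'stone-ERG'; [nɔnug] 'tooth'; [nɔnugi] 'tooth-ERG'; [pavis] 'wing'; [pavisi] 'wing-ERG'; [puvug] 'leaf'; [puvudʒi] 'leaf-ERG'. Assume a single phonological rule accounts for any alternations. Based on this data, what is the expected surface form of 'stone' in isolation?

In [puvug] and [puvudʒi] the final segment of 'leaf' alternates: [g] ~ [dʒ].
The stem 'tooth' ([nɔnug], [nɔnugi]) shows [g] unchanged in both environments, so [g] cannot be basic with [dʒ] derived before the ERG suffix.
The alternation reflects depalatalization: palato-alveolar /dʒ/ becomes [g] when no front vowel follows. /dʒ/ is underlying.
From [nanɛdʒi] the stem 'stone' is /nanɛdʒ/; when no front vowel follows this yields [nanɛg].

[nanɛg]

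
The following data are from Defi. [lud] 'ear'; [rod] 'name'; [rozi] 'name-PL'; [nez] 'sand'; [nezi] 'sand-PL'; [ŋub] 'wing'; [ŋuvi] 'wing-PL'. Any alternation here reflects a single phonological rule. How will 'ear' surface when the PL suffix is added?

The root 'name' surfaces as [rod] and [rozi], with a stem-final [d] ~ [z] alternation.
Compare 'sand', with invariant [z] in [nez] and [nezi]: an analysis with underlying /z/ and a rule producing [d] in isolation would wrongly predict alternation here too.
Therefore /d/ is basic and [z] is derived by intervocalic spirantization (voiced stops become fricatives between vowels).
From [lud] the stem 'ear' is /lud/; between vowels this yields [luzi].

[luzi]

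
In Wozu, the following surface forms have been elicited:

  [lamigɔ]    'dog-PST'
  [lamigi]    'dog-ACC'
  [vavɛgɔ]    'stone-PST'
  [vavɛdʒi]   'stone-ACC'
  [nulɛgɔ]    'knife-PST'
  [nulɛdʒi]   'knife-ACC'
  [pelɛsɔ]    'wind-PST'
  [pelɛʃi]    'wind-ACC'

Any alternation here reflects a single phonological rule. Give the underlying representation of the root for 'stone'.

/vavɛdʒ/

The root 'stone' surfaces as [vavɛgɔ] and [vavɛdʒi], with a stem-final [g] ~ [dʒ] alternation.
Compare 'dog', with invariant [g] in [lamigɔ] and [lamigi]: an analysis with underlying /g/ and a rule producing [dʒ] before the ACC suffix would wrongly predict alternation here too.
The underlying segment must be /dʒ/; palato-alveolar /dʒ/ and /ʃ/ become [g] and [s] when no front vowel follows, yielding [g] there.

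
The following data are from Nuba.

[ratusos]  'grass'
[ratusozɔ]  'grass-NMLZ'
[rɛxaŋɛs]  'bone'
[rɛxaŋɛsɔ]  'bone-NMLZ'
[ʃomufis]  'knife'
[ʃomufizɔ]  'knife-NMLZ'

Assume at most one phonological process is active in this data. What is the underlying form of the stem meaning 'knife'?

The stem for 'knife' ends in [s] in [ʃomufis] but [z] in [ʃomufizɔ].
But 'bone' keeps [s] in both environments ([rɛxaŋɛs], [rɛxaŋɛsɔ]), so there is no rule changing /s/ to [z] before the NMLZ suffix.
The underlying segment must be /z/; voiced obstruents become voiceless word-finally, yielding [s] there.
Hence 'knife' is /ʃomufiz/ underlyingly.

/ʃomufiz/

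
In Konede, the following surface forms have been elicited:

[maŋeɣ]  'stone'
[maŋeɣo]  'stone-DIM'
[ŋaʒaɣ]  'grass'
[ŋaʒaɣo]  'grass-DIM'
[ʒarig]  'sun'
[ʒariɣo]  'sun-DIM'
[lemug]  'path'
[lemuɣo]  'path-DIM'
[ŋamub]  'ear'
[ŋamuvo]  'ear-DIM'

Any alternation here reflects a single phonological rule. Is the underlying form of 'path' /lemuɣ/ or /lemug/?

'path' shows [g] ~ [ɣ] at the end of the stem ([lemug] vs [lemuɣo]).
The stem 'stone' ([maŋeɣ], [maŋeɣo]) shows [ɣ] unchanged in both environments, so [ɣ] cannot be basic with [g] derived in isolation.
Therefore /g/ is basic and [ɣ] is derived by intervocalic spirantization (voiced stops become fricatives between vowels).

/lemug/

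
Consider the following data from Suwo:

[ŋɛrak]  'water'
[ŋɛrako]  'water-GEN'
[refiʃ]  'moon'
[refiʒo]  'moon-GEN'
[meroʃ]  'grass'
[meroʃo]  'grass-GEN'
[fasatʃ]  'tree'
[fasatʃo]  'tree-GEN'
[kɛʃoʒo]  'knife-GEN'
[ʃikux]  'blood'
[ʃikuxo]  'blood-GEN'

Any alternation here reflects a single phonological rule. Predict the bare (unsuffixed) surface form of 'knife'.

The stem for 'moon' ends in [ʃ] in [refiʃ] but [ʒ] in [refiʒo].
The stem 'grass' ([meroʃ], [meroʃo]) shows [ʃ] unchanged in both environments, so [ʃ] cannot be basic with [ʒ] derived before the GEN suffix.
The underlying segment must be /ʒ/; voiced obstruents become voiceless word-finally, yielding [ʃ] there.
From [kɛʃoʒo] the stem 'knife' is /kɛʃoʒ/; word-finally this yields [kɛʃoʃ].

[kɛʃoʃ]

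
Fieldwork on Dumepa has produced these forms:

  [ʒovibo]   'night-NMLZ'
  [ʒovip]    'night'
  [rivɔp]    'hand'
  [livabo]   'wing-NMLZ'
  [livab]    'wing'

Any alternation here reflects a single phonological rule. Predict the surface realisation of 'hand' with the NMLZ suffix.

In [ʒovibo] and [ʒovip] the final segment of 'night' alternates: [b] ~ [p].
Compare 'wing', with invariant [b] in [livabo] and [livab]: an analysis with underlying /b/ and a rule producing [p] in isolation would wrongly predict alternation here too.
So /p/ is underlying, and a rule of intervocalic voicing — voiceless stops become voiced between vowels — gives [b].
From [rivɔp] the stem 'hand' is /rivɔp/; between vowels this yields [rivɔbo].

[rivɔbo]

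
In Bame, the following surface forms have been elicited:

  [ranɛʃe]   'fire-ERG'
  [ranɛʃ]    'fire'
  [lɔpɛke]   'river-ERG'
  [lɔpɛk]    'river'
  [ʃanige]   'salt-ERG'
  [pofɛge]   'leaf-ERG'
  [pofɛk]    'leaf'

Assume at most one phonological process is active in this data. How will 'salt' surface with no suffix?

The stem for 'leaf' ends in [g] in [pofɛge] but [k] in [pofɛk].
Compare 'river', with invariant [k] in [lɔpɛke] and [lɔpɛk]: an analysis with underlying /k/ and a rule producing [g] before the ERG suffix would wrongly predict alternation here too.
The underlying segment must be /g/; voiced obstruents become voiceless word-finally, yielding [k] there.
The one attested form of 'salt', [ʃanige], shows underlying /ʃanig/. Applying the same rule word-finally gives [ʃanik].

[ʃanik]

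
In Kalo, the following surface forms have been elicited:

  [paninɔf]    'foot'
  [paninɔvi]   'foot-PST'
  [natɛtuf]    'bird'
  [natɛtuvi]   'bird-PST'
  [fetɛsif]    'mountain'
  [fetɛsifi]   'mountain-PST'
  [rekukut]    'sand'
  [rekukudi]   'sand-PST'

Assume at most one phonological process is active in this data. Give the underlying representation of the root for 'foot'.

The stem for 'foot' ends in [f] in [paninɔf] but [v] in [paninɔvi].
But 'mountain' keeps [f] in both environments ([fetɛsif], [fetɛsifi]), so there is no rule changing /f/ to [v] before the PST suffix.
The underlying segment must be /v/; voiced obstruents become voiceless word-finally, yielding [f] there.

/paninɔv/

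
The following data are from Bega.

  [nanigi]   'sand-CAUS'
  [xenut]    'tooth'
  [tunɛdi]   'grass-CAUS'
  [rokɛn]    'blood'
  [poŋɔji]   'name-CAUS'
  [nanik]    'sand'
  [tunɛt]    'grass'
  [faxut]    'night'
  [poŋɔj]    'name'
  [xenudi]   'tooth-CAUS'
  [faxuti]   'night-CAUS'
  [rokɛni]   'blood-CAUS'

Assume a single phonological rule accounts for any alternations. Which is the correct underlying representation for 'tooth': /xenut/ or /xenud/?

'tooth' shows [t] ~ [d] at the end of the stem ([xenut] vs [xenudi]).
If /t/ were underlying and a rule turned it into [d] before the CAUS suffix, 'night' would also alternate; but it has [t] in both [faxut] and [faxuti].
The alternation reflects word-final obstruent devoicing: voiced obstruents become voiceless word-finally. /d/ is underlying.

/xenud/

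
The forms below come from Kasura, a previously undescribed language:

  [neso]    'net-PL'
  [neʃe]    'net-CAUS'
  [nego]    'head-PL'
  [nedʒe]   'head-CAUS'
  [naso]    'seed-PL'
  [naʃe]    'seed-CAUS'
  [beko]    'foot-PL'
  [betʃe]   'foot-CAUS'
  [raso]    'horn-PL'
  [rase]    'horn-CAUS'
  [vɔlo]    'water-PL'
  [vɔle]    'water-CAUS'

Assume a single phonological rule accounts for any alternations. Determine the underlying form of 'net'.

The stem for 'net' ends in [s] in [neso] but [ʃ] in [neʃe].
Compare 'horn', with invariant [s] in [raso] and [rase]: an analysis with underlying /s/ and a rule producing [ʃ] before the CAUS suffix would wrongly predict alternation here too.
Therefore /ʃ/ is basic and [s] is derived by depalatalization (palato-alveolar /tʃ/, /dʒ/ and /ʃ/ become [k], [g] and [s] when no front vowel follows).

/neʃ/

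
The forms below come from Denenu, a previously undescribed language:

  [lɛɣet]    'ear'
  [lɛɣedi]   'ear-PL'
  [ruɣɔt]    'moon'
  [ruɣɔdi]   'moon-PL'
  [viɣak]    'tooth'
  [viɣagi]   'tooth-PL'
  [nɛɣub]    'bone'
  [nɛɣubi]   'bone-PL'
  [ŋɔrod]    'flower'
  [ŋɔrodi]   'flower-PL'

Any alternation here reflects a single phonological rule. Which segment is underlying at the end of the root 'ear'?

The root 'ear' surfaces as [lɛɣet] and [lɛɣedi], with a stem-final [t] ~ [d] alternation.
But 'flower' keeps [d] in both environments ([ŋɔrod], [ŋɔrodi]), so there is no rule changing /d/ to [t] in isolation.
The alternation reflects intervocalic voicing: voiceless stops become voiced between vowels. /t/ is underlying.

/t/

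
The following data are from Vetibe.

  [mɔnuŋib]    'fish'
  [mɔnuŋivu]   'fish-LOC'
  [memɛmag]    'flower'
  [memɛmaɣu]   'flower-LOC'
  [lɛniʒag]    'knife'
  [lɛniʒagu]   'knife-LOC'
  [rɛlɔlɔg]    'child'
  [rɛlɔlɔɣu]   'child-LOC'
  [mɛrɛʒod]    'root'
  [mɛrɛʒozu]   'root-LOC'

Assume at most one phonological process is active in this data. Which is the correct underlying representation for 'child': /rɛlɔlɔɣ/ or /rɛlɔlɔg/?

/rɛlɔlɔɣ/

The stem for 'child' ends in [g] in [rɛlɔlɔg] but [ɣ] in [rɛlɔlɔɣu].
Compare 'knife', with invariant [g] in [lɛniʒag] and [lɛniʒagu]: an analysis with underlying /g/ and a rule producing [ɣ] before the LOC suffix would wrongly predict alternation here too.
The underlying segment must be /ɣ/; voiced fricatives become stops word-finally, yielding [g] there.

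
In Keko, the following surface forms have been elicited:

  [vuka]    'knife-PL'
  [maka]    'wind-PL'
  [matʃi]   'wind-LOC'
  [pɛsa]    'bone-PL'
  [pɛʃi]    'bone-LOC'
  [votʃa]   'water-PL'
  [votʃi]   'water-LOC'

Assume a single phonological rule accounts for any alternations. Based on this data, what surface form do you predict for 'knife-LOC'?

[vutʃi]

In [maka] and [matʃi] the final segment of 'wind' alternates: [k] ~ [tʃ].
But 'water' keeps [tʃ] in both environments ([votʃa], [votʃi]), so there is no rule changing /tʃ/ to [k] before the PL suffix.
Therefore /k/ is basic and [tʃ] is derived by palatalization before a front vowel (/k/ and /s/ become palato-alveolar [tʃ] and [ʃ] before a front vowel).
The one attested form of 'knife', [vuka], shows underlying /vuk/. Applying the same rule before a front vowel gives [vutʃi].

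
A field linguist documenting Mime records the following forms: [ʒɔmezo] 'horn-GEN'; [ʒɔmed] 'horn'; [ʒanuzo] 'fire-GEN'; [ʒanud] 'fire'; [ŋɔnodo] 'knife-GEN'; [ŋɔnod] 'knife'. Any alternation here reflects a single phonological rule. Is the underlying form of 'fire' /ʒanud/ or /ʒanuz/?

The root 'fire' surfaces as [ʒanuzo] and [ʒanud], with a stem-final [z] ~ [d] alternation.
If /d/ were underlying and a rule turned it into [z] before the GEN suffix, 'knife' would also alternate; but it has [d] in both [ŋɔnodo] and [ŋɔnod].
The underlying segment must be /z/; voiced fricatives become stops word-finally, yielding [d] there.

/ʒanuz/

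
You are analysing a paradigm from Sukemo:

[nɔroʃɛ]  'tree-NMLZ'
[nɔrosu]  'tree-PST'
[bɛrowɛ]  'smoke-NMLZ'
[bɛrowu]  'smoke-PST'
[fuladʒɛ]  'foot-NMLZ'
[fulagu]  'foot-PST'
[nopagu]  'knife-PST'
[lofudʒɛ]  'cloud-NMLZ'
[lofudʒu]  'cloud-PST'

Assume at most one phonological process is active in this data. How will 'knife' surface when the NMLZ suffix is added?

The root 'foot' surfaces as [fuladʒɛ] and [fulagu], with a stem-final [dʒ] ~ [g] alternation.
Compare 'cloud', with invariant [dʒ] in [lofudʒɛ] and [lofudʒu]: an analysis with underlying /dʒ/ and a rule producing [g] before the PST suffix would wrongly predict alternation here too.
Therefore /g/ is basic and [dʒ] is derived by palatalization before a front vowel (/g/ and /s/ become palato-alveolar [dʒ] and [ʃ] before a front vowel).
From [nopagu] the stem 'knife' is /nopag/; before a front vowel this yields [nopadʒɛ].

[nopadʒɛ]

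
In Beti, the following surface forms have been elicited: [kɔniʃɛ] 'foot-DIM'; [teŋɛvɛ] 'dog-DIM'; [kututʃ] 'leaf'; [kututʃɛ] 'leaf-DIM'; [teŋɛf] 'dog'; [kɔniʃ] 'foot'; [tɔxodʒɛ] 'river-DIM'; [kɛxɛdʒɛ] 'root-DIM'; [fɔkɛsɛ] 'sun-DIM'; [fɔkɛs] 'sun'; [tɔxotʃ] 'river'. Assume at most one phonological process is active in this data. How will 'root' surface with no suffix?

In [tɔxotʃ] and [tɔxodʒɛ] the final segment of 'river' alternates: [tʃ] ~ [dʒ].
The stem 'leaf' ([kututʃ], [kututʃɛ]) shows [tʃ] unchanged in both environments, so [tʃ] cannot be basic with [dʒ] derived before the DIM suffix.
Therefore /dʒ/ is basic and [tʃ] is derived by word-final obstruent devoicing (voiced obstruents become voiceless word-finally).
From [kɛxɛdʒɛ] the stem 'root' is /kɛxɛdʒ/; word-finally this yields [kɛxɛtʃ].

[kɛxɛtʃ]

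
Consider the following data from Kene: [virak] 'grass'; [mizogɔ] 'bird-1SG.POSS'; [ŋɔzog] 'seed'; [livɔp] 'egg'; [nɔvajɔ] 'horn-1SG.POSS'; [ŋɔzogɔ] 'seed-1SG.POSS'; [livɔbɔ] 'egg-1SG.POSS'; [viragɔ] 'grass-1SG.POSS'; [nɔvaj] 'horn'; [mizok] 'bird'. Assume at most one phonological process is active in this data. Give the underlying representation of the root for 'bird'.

The root 'bird' surfaces as [mizogɔ] and [mizok], with a stem-final [g] ~ [k] alternation.
Compare 'seed', with invariant [g] in [ŋɔzogɔ] and [ŋɔzog]: an analysis with underlying /g/ and a rule producing [k] in isolation would wrongly predict alternation here too.
So /k/ is underlying, and a rule of intervocalic voicing — voiceless stops become voiced between vowels — gives [g].

/mizok/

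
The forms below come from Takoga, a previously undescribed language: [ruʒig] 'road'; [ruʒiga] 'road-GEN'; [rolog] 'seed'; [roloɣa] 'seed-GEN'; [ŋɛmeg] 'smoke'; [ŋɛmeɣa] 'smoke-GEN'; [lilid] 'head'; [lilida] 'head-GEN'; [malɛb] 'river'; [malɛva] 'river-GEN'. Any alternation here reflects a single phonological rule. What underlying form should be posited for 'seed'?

The stem for 'seed' ends in [g] in [rolog] but [ɣ] in [roloɣa].
But 'road' keeps [g] in both environments ([ruʒig], [ruʒiga]), so there is no rule changing /g/ to [ɣ] before the GEN suffix.
So /ɣ/ is underlying, and a rule of word-final hardening — voiced fricatives become stops word-finally — gives [g].
The underlying form of 'seed' is therefore /roloɣ/.

/roloɣ/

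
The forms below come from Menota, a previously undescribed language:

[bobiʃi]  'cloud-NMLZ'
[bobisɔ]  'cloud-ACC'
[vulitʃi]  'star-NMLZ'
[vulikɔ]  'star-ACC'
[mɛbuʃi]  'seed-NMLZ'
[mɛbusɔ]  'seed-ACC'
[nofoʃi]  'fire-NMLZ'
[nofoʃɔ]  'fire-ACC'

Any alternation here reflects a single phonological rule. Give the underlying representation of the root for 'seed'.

/mɛbus/

The root 'seed' surfaces as [mɛbuʃi] and [mɛbusɔ], with a stem-final [ʃ] ~ [s] alternation.
Compare 'fire', with invariant [ʃ] in [nofoʃi] and [nofoʃɔ]: an analysis with underlying /ʃ/ and a rule producing [s] before the ACC suffix would wrongly predict alternation here too.
The alternation reflects palatalization before a front vowel: /k/ and /s/ become palato-alveolar [tʃ] and [ʃ] before a front vowel. /s/ is underlying.
The underlying form of 'seed' is therefore /mɛbus/.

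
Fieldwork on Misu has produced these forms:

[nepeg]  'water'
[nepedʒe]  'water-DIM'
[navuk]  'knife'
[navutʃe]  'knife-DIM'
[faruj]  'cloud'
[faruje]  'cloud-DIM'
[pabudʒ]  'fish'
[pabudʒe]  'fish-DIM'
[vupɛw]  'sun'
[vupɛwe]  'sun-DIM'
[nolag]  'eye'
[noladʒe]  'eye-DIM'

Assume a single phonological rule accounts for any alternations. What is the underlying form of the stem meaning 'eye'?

The root 'eye' surfaces as [nolag] and [noladʒe], with a stem-final [g] ~ [dʒ] alternation.
Compare 'fish', with invariant [dʒ] in [pabudʒ] and [pabudʒe]: an analysis with underlying /dʒ/ and a rule producing [g] in isolation would wrongly predict alternation here too.
The alternation reflects palatalization before a front vowel: /k/ and /g/ become palato-alveolar [tʃ] and [dʒ] before a front vowel. /g/ is underlying.
Hence 'eye' is /nolag/ underlyingly.

/nolag/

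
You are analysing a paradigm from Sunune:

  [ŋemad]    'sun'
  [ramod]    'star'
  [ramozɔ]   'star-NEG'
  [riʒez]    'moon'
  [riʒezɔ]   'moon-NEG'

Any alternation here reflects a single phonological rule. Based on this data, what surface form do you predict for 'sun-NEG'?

In [ramod] and [ramozɔ] the final segment of 'star' alternates: [d] ~ [z].
The stem 'moon' ([riʒez], [riʒezɔ]) shows [z] unchanged in both environments, so [z] cannot be basic with [d] derived in isolation.
So /d/ is underlying, and a rule of intervocalic spirantization — voiced stops become fricatives between vowels — gives [z].
From [ŋemad] the stem 'sun' is /ŋemad/; between vowels this yields [ŋemazɔ].

[ŋemazɔ]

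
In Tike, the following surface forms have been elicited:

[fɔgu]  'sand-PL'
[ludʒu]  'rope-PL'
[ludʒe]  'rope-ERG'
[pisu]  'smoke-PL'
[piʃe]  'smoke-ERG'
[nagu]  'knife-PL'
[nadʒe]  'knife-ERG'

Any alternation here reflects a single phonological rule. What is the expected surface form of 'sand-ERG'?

[fɔdʒe]

In [nagu] and [nadʒe] the final segment of 'knife' alternates: [g] ~ [dʒ].
If /dʒ/ were underlying and a rule turned it into [g] before the PL suffix, 'rope' would also alternate; but it has [dʒ] in both [ludʒu] and [ludʒe].
The alternation reflects palatalization before a front vowel: /g/ and /s/ become palato-alveolar [dʒ] and [ʃ] before a front vowel. /g/ is underlying.
From [fɔgu] the stem 'sand' is /fɔg/; before a front vowel this yields [fɔdʒe].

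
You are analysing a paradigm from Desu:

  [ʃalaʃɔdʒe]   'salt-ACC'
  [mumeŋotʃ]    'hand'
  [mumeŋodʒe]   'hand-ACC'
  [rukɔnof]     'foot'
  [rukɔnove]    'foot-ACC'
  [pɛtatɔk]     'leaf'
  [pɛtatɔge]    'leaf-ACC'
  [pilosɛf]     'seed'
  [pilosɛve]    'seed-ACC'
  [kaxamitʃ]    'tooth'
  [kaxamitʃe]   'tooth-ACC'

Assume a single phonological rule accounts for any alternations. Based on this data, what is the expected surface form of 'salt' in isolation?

'hand' shows [tʃ] ~ [dʒ] at the end of the stem ([mumeŋotʃ] vs [mumeŋodʒe]).
But 'tooth' keeps [tʃ] in both environments ([kaxamitʃ], [kaxamitʃe]), so there is no rule changing /tʃ/ to [dʒ] before the ACC suffix.
So /dʒ/ is underlying, and a rule of word-final obstruent devoicing — voiced obstruents become voiceless word-finally — gives [tʃ].
From [ʃalaʃɔdʒe] the stem 'salt' is /ʃalaʃɔdʒ/; word-finally this yields [ʃalaʃɔtʃ].

[ʃalaʃɔtʃ]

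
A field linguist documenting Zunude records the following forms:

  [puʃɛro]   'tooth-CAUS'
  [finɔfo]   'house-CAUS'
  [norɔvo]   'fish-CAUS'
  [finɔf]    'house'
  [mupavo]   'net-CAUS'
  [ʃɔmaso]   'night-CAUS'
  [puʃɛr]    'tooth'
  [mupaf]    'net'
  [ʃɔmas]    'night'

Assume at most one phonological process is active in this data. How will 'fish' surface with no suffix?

[norɔf]

In [mupaf] and [mupavo] the final segment of 'net' alternates: [f] ~ [v].
The stem 'house' ([finɔf], [finɔfo]) shows [f] unchanged in both environments, so [f] cannot be basic with [v] derived before the CAUS suffix.
So /v/ is underlying, and a rule of word-final obstruent devoicing — voiced obstruents become voiceless word-finally — gives [f].
The one attested form of 'fish', [norɔvo], shows underlying /norɔv/. Applying the same rule word-finally gives [norɔf].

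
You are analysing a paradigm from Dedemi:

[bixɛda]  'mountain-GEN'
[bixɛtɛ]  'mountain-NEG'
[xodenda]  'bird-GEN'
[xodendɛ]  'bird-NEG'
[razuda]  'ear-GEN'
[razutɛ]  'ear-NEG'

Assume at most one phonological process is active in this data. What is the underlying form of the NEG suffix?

/-tɛ/

The NEG morpheme has two allomorphs, [-dɛ] and [-tɛ].
The GEN suffix, which begins with [d], is invariant after every stem; so [d] is not altered by any rule here.
The NEG suffix is therefore /-tɛ/ underlyingly, with post-nasal voicing: voiceless stops become voiced after a nasal.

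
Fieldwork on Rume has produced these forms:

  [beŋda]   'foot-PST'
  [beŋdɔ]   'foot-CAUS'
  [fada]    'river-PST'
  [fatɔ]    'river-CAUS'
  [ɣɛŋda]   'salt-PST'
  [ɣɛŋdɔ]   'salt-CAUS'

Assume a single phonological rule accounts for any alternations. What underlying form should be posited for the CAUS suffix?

The CAUS morpheme has two allomorphs, [-dɔ] and [-tɔ].
The PST suffix, which begins with [d], is invariant after every stem; so [d] is not altered by any rule here.
So the underlying form is /-tɔ/, and voiceless stops become voiced after a nasal.

/-tɔ/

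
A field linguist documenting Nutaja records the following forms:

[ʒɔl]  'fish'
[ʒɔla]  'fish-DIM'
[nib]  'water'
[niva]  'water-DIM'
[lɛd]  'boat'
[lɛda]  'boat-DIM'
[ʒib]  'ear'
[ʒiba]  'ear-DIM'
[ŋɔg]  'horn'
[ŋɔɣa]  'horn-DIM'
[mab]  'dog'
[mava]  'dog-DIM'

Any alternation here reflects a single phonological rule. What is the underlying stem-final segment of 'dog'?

/v/

In [mab] and [mava] the final segment of 'dog' alternates: [b] ~ [v].
The stem 'ear' ([ʒib], [ʒiba]) shows [b] unchanged in both environments, so [b] cannot be basic with [v] derived before the DIM suffix.
So /v/ is underlying, and a rule of word-final hardening — voiced fricatives become stops word-finally — gives [b].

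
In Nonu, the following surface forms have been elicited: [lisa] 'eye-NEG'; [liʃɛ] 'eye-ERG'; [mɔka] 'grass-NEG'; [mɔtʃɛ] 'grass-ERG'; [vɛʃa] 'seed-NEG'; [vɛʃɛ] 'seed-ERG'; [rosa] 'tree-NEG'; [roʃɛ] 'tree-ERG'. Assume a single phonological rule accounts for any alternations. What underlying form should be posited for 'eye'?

The stem for 'eye' ends in [s] in [lisa] but [ʃ] in [liʃɛ].
But 'seed' keeps [ʃ] in both environments ([vɛʃa], [vɛʃɛ]), so there is no rule changing /ʃ/ to [s] before the NEG suffix.
The alternation reflects palatalization before a front vowel: /k/ and /s/ become palato-alveolar [tʃ] and [ʃ] before a front vowel. /s/ is underlying.

/lis/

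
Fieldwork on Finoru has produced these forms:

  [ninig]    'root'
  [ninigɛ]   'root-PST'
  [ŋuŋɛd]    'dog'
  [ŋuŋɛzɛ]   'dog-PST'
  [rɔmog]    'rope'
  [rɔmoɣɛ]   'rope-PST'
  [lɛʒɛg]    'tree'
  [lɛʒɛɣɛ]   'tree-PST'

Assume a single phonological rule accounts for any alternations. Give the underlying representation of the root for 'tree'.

'tree' shows [g] ~ [ɣ] at the end of the stem ([lɛʒɛg] vs [lɛʒɛɣɛ]).
But 'root' keeps [g] in both environments ([ninig], [ninigɛ]), so there is no rule changing /g/ to [ɣ] before the PST suffix.
The alternation reflects word-final hardening: voiced fricatives become stops word-finally. /ɣ/ is underlying.
The underlying form of 'tree' is therefore /lɛʒɛɣ/.

/lɛʒɛɣ/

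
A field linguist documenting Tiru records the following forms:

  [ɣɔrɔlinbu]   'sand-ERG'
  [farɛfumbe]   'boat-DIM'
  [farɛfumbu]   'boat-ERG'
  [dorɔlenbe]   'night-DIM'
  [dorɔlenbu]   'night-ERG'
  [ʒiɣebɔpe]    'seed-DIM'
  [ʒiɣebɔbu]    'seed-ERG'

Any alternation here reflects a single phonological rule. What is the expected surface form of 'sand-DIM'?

[ɣɔrɔlinbe]

The DIM morpheme has two allomorphs, [-be] and [-pe].
By contrast the ERG suffix keeps its initial [b] throughout — that segment must be underlying.
So the underlying form is /-pe/, and voiceless stops become voiced after a nasal.
After 'sand', which ends in a nasal, the suffix surfaces as [-be], giving [ɣɔrɔlinbe].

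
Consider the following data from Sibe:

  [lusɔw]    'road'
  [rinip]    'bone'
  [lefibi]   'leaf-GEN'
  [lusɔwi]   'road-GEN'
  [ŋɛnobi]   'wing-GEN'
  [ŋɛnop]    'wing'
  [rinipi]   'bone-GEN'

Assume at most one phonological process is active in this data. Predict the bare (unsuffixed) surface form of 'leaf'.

The stem for 'wing' ends in [p] in [ŋɛnop] but [b] in [ŋɛnobi].
Compare 'bone', with invariant [p] in [rinip] and [rinipi]: an analysis with underlying /p/ and a rule producing [b] before the GEN suffix would wrongly predict alternation here too.
Therefore /b/ is basic and [p] is derived by word-final obstruent devoicing (voiced obstruents become voiceless word-finally).
From [lefibi] the stem 'leaf' is /lefib/; word-finally this yields [lefip].

[lefip]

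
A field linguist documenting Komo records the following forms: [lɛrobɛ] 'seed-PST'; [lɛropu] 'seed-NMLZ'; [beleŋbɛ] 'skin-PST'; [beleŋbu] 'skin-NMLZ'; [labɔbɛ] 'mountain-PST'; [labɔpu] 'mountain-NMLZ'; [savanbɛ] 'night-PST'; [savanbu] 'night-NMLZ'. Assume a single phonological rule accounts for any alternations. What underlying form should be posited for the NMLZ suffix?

/-pu/

The NMLZ morpheme has two allomorphs, [-bu] and [-pu].
By contrast the PST suffix keeps its initial [b] throughout — that segment must be underlying.
So the underlying form is /-pu/, and voiceless stops become voiced after a nasal.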